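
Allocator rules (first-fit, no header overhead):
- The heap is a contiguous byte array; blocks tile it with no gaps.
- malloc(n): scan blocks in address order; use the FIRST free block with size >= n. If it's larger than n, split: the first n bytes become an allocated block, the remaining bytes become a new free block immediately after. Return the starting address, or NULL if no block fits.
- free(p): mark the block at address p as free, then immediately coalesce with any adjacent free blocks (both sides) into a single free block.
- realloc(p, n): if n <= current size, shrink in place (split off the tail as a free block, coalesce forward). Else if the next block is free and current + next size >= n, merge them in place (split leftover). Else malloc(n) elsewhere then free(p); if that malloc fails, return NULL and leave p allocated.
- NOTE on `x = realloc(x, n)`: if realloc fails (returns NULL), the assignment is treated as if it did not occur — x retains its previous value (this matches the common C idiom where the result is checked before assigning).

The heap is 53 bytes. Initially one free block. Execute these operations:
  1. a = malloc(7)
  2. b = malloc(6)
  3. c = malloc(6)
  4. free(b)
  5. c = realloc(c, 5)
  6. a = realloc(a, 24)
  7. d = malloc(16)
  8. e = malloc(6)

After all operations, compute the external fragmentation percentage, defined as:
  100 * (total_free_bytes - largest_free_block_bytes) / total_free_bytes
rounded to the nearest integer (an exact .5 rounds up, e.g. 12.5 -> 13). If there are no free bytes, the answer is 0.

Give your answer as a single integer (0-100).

Answer: 39

Derivation:
Op 1: a = malloc(7) -> a = 0; heap: [0-6 ALLOC][7-52 FREE]
Op 2: b = malloc(6) -> b = 7; heap: [0-6 ALLOC][7-12 ALLOC][13-52 FREE]
Op 3: c = malloc(6) -> c = 13; heap: [0-6 ALLOC][7-12 ALLOC][13-18 ALLOC][19-52 FREE]
Op 4: free(b) -> (freed b); heap: [0-6 ALLOC][7-12 FREE][13-18 ALLOC][19-52 FREE]
Op 5: c = realloc(c, 5) -> c = 13; heap: [0-6 ALLOC][7-12 FREE][13-17 ALLOC][18-52 FREE]
Op 6: a = realloc(a, 24) -> a = 18; heap: [0-12 FREE][13-17 ALLOC][18-41 ALLOC][42-52 FREE]
Op 7: d = malloc(16) -> d = NULL; heap: [0-12 FREE][13-17 ALLOC][18-41 ALLOC][42-52 FREE]
Op 8: e = malloc(6) -> e = 0; heap: [0-5 ALLOC][6-12 FREE][13-17 ALLOC][18-41 ALLOC][42-52 FREE]
Free blocks: [7 11] total_free=18 largest=11 -> 100*(18-11)/18 = 700/18 ≈ 38.889 -> rounds to 39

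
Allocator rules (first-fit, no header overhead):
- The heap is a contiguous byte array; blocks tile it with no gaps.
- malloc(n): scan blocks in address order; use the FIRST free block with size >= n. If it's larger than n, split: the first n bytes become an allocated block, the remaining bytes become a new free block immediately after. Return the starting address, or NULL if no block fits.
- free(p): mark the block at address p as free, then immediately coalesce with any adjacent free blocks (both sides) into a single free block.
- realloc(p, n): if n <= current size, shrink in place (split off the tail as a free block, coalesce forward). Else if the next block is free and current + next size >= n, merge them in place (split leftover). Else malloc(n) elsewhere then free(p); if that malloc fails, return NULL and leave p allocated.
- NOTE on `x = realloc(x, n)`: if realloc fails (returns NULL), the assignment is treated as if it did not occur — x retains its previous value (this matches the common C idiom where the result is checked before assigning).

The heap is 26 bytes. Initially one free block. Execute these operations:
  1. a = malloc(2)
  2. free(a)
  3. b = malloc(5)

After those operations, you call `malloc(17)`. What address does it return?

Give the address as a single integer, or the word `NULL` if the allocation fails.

Op 1: a = malloc(2) -> a = 0; heap: [0-1 ALLOC][2-25 FREE]
Op 2: free(a) -> (freed a); heap: [0-25 FREE]
Op 3: b = malloc(5) -> b = 0; heap: [0-4 ALLOC][5-25 FREE]
malloc(17): first-fit scan over [0-4 ALLOC][5-25 FREE] -> 5

Answer: 5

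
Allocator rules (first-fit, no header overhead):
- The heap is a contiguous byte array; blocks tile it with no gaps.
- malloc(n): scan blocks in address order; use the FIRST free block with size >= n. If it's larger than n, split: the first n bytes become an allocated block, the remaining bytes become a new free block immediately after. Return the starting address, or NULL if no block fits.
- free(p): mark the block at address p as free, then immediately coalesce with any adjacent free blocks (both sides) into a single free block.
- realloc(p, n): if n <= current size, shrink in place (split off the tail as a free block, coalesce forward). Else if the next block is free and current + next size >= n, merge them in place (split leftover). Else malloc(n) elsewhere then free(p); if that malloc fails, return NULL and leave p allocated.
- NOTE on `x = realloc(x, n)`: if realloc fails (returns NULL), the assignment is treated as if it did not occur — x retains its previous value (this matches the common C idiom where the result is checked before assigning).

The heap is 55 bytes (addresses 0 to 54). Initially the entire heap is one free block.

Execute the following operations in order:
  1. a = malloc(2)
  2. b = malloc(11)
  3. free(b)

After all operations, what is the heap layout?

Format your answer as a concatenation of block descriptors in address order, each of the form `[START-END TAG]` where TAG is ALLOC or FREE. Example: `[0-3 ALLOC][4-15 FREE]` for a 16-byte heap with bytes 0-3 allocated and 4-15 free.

Answer: [0-1 ALLOC][2-54 FREE]

Derivation:
Op 1: a = malloc(2) -> a = 0; heap: [0-1 ALLOC][2-54 FREE]
Op 2: b = malloc(11) -> b = 2; heap: [0-1 ALLOC][2-12 ALLOC][13-54 FREE]
Op 3: free(b) -> (freed b); heap: [0-1 ALLOC][2-54 FREE]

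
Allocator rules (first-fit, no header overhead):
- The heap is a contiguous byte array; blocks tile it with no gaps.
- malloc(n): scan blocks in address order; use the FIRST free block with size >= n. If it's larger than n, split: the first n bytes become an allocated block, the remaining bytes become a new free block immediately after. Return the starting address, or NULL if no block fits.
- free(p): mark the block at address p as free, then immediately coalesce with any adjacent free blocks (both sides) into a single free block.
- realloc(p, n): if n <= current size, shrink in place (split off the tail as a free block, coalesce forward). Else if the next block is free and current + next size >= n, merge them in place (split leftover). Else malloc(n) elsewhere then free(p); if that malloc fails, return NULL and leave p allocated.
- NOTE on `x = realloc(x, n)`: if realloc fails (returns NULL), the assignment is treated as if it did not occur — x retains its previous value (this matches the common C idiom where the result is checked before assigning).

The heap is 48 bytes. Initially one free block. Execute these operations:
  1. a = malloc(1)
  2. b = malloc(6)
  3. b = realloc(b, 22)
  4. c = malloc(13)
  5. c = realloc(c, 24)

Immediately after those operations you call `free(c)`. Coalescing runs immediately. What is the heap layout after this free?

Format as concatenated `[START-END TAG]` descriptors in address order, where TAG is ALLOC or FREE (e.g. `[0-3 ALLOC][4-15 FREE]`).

Answer: [0-0 ALLOC][1-22 ALLOC][23-47 FREE]

Derivation:
Op 1: a = malloc(1) -> a = 0; heap: [0-0 ALLOC][1-47 FREE]
Op 2: b = malloc(6) -> b = 1; heap: [0-0 ALLOC][1-6 ALLOC][7-47 FREE]
Op 3: b = realloc(b, 22) -> b = 1; heap: [0-0 ALLOC][1-22 ALLOC][23-47 FREE]
Op 4: c = malloc(13) -> c = 23; heap: [0-0 ALLOC][1-22 ALLOC][23-35 ALLOC][36-47 FREE]
Op 5: c = realloc(c, 24) -> c = 23; heap: [0-0 ALLOC][1-22 ALLOC][23-46 ALLOC][47-47 FREE]
free(c): c = 23 -> block [23-46 ALLOC]; mark free, coalesce with adjacent free neighbors -> [0-0 ALLOC][1-22 ALLOC][23-47 FREE]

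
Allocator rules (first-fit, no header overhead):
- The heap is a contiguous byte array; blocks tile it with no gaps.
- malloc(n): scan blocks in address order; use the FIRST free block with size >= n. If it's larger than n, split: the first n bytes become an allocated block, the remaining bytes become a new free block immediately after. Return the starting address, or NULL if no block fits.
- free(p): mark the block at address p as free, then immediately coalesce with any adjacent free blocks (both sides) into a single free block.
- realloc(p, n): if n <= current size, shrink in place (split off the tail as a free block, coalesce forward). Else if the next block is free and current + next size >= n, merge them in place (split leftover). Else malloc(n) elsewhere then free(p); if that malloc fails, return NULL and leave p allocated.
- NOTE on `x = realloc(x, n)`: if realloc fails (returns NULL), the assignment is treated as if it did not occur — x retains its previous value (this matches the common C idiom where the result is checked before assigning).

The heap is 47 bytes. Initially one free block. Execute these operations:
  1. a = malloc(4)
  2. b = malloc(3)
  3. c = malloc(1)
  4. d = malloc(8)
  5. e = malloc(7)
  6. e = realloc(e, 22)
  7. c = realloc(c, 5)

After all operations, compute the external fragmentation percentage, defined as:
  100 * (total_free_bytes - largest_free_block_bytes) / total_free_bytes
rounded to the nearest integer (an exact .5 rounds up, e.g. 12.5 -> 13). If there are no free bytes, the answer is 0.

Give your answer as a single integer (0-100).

Op 1: a = malloc(4) -> a = 0; heap: [0-3 ALLOC][4-46 FREE]
Op 2: b = malloc(3) -> b = 4; heap: [0-3 ALLOC][4-6 ALLOC][7-46 FREE]
Op 3: c = malloc(1) -> c = 7; heap: [0-3 ALLOC][4-6 ALLOC][7-7 ALLOC][8-46 FREE]
Op 4: d = malloc(8) -> d = 8; heap: [0-3 ALLOC][4-6 ALLOC][7-7 ALLOC][8-15 ALLOC][16-46 FREE]
Op 5: e = malloc(7) -> e = 16; heap: [0-3 ALLOC][4-6 ALLOC][7-7 ALLOC][8-15 ALLOC][16-22 ALLOC][23-46 FREE]
Op 6: e = realloc(e, 22) -> e = 16; heap: [0-3 ALLOC][4-6 ALLOC][7-7 ALLOC][8-15 ALLOC][16-37 ALLOC][38-46 FREE]
Op 7: c = realloc(c, 5) -> c = 38; heap: [0-3 ALLOC][4-6 ALLOC][7-7 FREE][8-15 ALLOC][16-37 ALLOC][38-42 ALLOC][43-46 FREE]
Free blocks: [1 4] total_free=5 largest=4 -> 100*(5-4)/5 = 100/5 = 20

Answer: 20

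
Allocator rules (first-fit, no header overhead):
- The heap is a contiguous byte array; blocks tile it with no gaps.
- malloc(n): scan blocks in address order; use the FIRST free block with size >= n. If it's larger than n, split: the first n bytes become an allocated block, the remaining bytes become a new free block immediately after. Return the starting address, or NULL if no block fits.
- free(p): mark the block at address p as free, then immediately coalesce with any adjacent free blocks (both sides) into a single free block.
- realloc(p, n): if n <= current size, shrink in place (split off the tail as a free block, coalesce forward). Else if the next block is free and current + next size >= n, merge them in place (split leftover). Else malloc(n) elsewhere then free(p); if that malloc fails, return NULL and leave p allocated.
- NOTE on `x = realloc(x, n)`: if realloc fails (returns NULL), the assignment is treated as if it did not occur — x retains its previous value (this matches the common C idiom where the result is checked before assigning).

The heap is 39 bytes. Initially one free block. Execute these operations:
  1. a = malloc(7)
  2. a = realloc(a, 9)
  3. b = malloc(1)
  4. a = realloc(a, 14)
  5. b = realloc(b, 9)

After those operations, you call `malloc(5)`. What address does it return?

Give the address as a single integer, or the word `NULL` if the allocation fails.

Answer: 24

Derivation:
Op 1: a = malloc(7) -> a = 0; heap: [0-6 ALLOC][7-38 FREE]
Op 2: a = realloc(a, 9) -> a = 0; heap: [0-8 ALLOC][9-38 FREE]
Op 3: b = malloc(1) -> b = 9; heap: [0-8 ALLOC][9-9 ALLOC][10-38 FREE]
Op 4: a = realloc(a, 14) -> a = 10; heap: [0-8 FREE][9-9 ALLOC][10-23 ALLOC][24-38 FREE]
Op 5: b = realloc(b, 9) -> b = 0; heap: [0-8 ALLOC][9-9 FREE][10-23 ALLOC][24-38 FREE]
malloc(5): first-fit scan over [0-8 ALLOC][9-9 FREE][10-23 ALLOC][24-38 FREE] -> 24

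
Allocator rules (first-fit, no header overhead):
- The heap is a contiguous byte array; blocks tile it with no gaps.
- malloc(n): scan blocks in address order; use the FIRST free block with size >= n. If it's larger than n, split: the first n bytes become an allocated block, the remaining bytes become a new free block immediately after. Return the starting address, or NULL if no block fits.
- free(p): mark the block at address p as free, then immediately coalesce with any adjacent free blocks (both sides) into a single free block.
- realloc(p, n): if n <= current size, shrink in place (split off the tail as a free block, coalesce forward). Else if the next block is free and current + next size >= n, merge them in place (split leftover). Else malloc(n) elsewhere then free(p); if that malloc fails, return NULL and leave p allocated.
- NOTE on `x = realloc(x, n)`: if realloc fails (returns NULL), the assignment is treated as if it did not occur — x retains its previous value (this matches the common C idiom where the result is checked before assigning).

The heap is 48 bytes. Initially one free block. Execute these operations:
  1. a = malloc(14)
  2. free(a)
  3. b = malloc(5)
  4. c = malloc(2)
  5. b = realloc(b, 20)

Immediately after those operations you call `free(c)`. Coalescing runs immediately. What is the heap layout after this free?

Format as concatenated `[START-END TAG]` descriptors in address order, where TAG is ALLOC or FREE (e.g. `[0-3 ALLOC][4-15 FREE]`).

Op 1: a = malloc(14) -> a = 0; heap: [0-13 ALLOC][14-47 FREE]
Op 2: free(a) -> (freed a); heap: [0-47 FREE]
Op 3: b = malloc(5) -> b = 0; heap: [0-4 ALLOC][5-47 FREE]
Op 4: c = malloc(2) -> c = 5; heap: [0-4 ALLOC][5-6 ALLOC][7-47 FREE]
Op 5: b = realloc(b, 20) -> b = 7; heap: [0-4 FREE][5-6 ALLOC][7-26 ALLOC][27-47 FREE]
free(c): c = 5 -> block [5-6 ALLOC]; mark free, coalesce with adjacent free neighbors -> [0-6 FREE][7-26 ALLOC][27-47 FREE]

Answer: [0-6 FREE][7-26 ALLOC][27-47 FREE]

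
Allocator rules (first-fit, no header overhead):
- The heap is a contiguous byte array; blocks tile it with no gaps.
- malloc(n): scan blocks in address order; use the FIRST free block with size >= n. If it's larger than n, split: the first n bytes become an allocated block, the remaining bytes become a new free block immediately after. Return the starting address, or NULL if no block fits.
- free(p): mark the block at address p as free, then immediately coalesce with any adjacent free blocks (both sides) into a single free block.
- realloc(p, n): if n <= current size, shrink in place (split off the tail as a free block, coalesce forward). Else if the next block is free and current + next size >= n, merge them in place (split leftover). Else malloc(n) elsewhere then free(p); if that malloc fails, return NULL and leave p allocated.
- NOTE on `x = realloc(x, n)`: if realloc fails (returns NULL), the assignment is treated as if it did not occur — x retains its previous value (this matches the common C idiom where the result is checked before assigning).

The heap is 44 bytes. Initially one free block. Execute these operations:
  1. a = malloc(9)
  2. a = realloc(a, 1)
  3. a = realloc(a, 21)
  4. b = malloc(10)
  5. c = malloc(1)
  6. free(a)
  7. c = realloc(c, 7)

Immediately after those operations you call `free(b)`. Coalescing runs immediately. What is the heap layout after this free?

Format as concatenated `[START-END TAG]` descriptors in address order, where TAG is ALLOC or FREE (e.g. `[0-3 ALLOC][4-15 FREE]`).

Answer: [0-30 FREE][31-37 ALLOC][38-43 FREE]

Derivation:
Op 1: a = malloc(9) -> a = 0; heap: [0-8 ALLOC][9-43 FREE]
Op 2: a = realloc(a, 1) -> a = 0; heap: [0-0 ALLOC][1-43 FREE]
Op 3: a = realloc(a, 21) -> a = 0; heap: [0-20 ALLOC][21-43 FREE]
Op 4: b = malloc(10) -> b = 21; heap: [0-20 ALLOC][21-30 ALLOC][31-43 FREE]
Op 5: c = malloc(1) -> c = 31; heap: [0-20 ALLOC][21-30 ALLOC][31-31 ALLOC][32-43 FREE]
Op 6: free(a) -> (freed a); heap: [0-20 FREE][21-30 ALLOC][31-31 ALLOC][32-43 FREE]
Op 7: c = realloc(c, 7) -> c = 31; heap: [0-20 FREE][21-30 ALLOC][31-37 ALLOC][38-43 FREE]
free(b): b = 21 -> block [21-30 ALLOC]; mark free, coalesce with adjacent free neighbors -> [0-30 FREE][31-37 ALLOC][38-43 FREE]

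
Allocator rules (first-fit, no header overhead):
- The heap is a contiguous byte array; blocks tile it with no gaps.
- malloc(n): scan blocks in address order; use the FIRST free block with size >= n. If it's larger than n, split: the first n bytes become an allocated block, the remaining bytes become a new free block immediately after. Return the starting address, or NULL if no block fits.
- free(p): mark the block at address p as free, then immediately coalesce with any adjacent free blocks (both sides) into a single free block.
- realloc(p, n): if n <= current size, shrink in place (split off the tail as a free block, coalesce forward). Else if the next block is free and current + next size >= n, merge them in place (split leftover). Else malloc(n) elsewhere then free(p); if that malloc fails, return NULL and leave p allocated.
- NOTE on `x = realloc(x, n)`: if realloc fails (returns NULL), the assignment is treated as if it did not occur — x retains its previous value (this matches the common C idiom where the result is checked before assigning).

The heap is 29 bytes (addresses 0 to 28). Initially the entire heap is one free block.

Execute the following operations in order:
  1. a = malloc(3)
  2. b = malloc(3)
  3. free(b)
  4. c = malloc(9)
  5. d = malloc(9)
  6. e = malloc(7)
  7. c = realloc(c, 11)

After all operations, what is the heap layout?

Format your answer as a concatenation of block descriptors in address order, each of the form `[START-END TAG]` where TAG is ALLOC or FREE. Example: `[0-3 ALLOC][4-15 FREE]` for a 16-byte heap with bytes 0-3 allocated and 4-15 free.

Answer: [0-2 ALLOC][3-11 ALLOC][12-20 ALLOC][21-27 ALLOC][28-28 FREE]

Derivation:
Op 1: a = malloc(3) -> a = 0; heap: [0-2 ALLOC][3-28 FREE]
Op 2: b = malloc(3) -> b = 3; heap: [0-2 ALLOC][3-5 ALLOC][6-28 FREE]
Op 3: free(b) -> (freed b); heap: [0-2 ALLOC][3-28 FREE]
Op 4: c = malloc(9) -> c = 3; heap: [0-2 ALLOC][3-11 ALLOC][12-28 FREE]
Op 5: d = malloc(9) -> d = 12; heap: [0-2 ALLOC][3-11 ALLOC][12-20 ALLOC][21-28 FREE]
Op 6: e = malloc(7) -> e = 21; heap: [0-2 ALLOC][3-11 ALLOC][12-20 ALLOC][21-27 ALLOC][28-28 FREE]
Op 7: c = realloc(c, 11) -> NULL (c unchanged); heap: [0-2 ALLOC][3-11 ALLOC][12-20 ALLOC][21-27 ALLOC][28-28 FREE]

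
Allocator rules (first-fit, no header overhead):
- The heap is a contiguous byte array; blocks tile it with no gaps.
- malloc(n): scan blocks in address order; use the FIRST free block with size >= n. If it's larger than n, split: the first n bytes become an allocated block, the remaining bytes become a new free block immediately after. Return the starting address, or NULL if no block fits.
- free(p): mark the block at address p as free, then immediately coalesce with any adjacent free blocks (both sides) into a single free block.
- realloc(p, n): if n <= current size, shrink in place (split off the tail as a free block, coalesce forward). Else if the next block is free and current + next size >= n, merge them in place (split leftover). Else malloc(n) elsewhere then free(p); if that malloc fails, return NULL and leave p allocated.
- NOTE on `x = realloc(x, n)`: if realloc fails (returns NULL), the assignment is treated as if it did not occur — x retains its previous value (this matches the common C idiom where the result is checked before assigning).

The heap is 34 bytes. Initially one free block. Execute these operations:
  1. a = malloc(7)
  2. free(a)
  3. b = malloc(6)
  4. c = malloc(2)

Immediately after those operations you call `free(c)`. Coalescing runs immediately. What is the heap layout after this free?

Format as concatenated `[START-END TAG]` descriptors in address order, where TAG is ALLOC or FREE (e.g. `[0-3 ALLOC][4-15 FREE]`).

Op 1: a = malloc(7) -> a = 0; heap: [0-6 ALLOC][7-33 FREE]
Op 2: free(a) -> (freed a); heap: [0-33 FREE]
Op 3: b = malloc(6) -> b = 0; heap: [0-5 ALLOC][6-33 FREE]
Op 4: c = malloc(2) -> c = 6; heap: [0-5 ALLOC][6-7 ALLOC][8-33 FREE]
free(c): c = 6 -> block [6-7 ALLOC]; mark free, coalesce with adjacent free neighbors -> [0-5 ALLOC][6-33 FREE]

Answer: [0-5 ALLOC][6-33 FREE]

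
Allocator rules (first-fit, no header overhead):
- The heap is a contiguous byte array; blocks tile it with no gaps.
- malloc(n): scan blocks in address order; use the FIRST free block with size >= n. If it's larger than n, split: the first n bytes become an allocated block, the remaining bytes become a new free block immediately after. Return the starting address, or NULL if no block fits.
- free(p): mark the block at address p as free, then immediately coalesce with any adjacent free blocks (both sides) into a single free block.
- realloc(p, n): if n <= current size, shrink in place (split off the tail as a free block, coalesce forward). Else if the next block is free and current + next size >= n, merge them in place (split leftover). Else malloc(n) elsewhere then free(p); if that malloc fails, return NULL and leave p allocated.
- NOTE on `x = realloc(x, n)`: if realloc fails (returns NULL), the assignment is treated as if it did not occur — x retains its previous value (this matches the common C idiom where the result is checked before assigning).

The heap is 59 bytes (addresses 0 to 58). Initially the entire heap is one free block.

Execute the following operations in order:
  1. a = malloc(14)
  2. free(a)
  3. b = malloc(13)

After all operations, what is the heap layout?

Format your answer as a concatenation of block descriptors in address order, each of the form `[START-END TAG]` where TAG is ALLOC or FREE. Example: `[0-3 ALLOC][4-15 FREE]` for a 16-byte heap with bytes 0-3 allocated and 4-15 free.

Answer: [0-12 ALLOC][13-58 FREE]

Derivation:
Op 1: a = malloc(14) -> a = 0; heap: [0-13 ALLOC][14-58 FREE]
Op 2: free(a) -> (freed a); heap: [0-58 FREE]
Op 3: b = malloc(13) -> b = 0; heap: [0-12 ALLOC][13-58 FREE]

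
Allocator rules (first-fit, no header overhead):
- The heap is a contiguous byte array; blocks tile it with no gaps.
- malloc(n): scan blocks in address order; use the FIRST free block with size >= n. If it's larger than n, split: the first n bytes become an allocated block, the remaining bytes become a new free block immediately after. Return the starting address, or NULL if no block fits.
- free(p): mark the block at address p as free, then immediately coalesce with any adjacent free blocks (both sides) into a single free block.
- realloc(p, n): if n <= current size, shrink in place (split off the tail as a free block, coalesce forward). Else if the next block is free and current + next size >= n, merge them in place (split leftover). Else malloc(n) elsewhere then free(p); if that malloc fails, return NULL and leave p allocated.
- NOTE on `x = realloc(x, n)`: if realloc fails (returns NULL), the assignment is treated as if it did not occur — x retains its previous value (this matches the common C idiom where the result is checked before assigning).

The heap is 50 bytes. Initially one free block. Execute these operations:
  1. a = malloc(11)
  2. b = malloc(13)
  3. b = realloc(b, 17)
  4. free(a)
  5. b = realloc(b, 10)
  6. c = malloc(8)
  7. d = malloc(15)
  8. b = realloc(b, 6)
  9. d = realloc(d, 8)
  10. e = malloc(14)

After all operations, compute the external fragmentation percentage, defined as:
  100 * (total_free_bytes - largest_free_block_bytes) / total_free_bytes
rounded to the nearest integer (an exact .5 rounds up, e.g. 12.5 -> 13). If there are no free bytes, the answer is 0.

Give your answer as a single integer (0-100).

Op 1: a = malloc(11) -> a = 0; heap: [0-10 ALLOC][11-49 FREE]
Op 2: b = malloc(13) -> b = 11; heap: [0-10 ALLOC][11-23 ALLOC][24-49 FREE]
Op 3: b = realloc(b, 17) -> b = 11; heap: [0-10 ALLOC][11-27 ALLOC][28-49 FREE]
Op 4: free(a) -> (freed a); heap: [0-10 FREE][11-27 ALLOC][28-49 FREE]
Op 5: b = realloc(b, 10) -> b = 11; heap: [0-10 FREE][11-20 ALLOC][21-49 FREE]
Op 6: c = malloc(8) -> c = 0; heap: [0-7 ALLOC][8-10 FREE][11-20 ALLOC][21-49 FREE]
Op 7: d = malloc(15) -> d = 21; heap: [0-7 ALLOC][8-10 FREE][11-20 ALLOC][21-35 ALLOC][36-49 FREE]
Op 8: b = realloc(b, 6) -> b = 11; heap: [0-7 ALLOC][8-10 FREE][11-16 ALLOC][17-20 FREE][21-35 ALLOC][36-49 FREE]
Op 9: d = realloc(d, 8) -> d = 21; heap: [0-7 ALLOC][8-10 FREE][11-16 ALLOC][17-20 FREE][21-28 ALLOC][29-49 FREE]
Op 10: e = malloc(14) -> e = 29; heap: [0-7 ALLOC][8-10 FREE][11-16 ALLOC][17-20 FREE][21-28 ALLOC][29-42 ALLOC][43-49 FREE]
Free blocks: [3 4 7] total_free=14 largest=7 -> 100*(14-7)/14 = 700/14 = 50

Answer: 50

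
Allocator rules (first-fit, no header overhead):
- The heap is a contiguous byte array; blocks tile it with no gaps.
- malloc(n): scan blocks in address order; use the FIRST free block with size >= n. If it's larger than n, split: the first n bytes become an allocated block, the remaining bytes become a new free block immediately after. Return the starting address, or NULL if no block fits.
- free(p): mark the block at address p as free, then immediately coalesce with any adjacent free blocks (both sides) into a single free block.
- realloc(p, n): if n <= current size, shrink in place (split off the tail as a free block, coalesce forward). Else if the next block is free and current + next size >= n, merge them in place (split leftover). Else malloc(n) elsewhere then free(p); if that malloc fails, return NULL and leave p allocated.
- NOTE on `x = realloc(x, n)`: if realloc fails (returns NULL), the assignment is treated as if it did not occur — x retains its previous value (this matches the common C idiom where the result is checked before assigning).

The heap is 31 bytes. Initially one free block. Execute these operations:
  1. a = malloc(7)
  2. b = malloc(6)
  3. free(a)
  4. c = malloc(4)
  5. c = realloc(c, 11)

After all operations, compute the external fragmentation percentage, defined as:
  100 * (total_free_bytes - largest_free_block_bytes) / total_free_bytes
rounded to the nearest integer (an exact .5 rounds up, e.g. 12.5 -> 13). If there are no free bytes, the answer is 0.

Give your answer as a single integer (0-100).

Op 1: a = malloc(7) -> a = 0; heap: [0-6 ALLOC][7-30 FREE]
Op 2: b = malloc(6) -> b = 7; heap: [0-6 ALLOC][7-12 ALLOC][13-30 FREE]
Op 3: free(a) -> (freed a); heap: [0-6 FREE][7-12 ALLOC][13-30 FREE]
Op 4: c = malloc(4) -> c = 0; heap: [0-3 ALLOC][4-6 FREE][7-12 ALLOC][13-30 FREE]
Op 5: c = realloc(c, 11) -> c = 13; heap: [0-6 FREE][7-12 ALLOC][13-23 ALLOC][24-30 FREE]
Free blocks: [7 7] total_free=14 largest=7 -> 100*(14-7)/14 = 700/14 = 50

Answer: 50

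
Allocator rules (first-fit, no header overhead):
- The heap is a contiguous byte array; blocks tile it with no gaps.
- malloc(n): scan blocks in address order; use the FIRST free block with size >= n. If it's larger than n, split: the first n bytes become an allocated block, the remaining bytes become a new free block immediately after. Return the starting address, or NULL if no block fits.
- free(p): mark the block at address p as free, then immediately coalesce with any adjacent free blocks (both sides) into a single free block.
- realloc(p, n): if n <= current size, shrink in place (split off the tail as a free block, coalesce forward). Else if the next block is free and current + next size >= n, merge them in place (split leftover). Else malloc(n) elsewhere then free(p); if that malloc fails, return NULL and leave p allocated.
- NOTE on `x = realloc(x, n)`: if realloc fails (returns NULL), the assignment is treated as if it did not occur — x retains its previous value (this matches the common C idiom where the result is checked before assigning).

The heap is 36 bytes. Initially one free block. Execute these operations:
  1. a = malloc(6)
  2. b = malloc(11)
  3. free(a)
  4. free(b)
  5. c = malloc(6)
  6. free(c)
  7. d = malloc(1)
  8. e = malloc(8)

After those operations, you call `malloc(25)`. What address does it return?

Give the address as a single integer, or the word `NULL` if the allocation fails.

Answer: 9

Derivation:
Op 1: a = malloc(6) -> a = 0; heap: [0-5 ALLOC][6-35 FREE]
Op 2: b = malloc(11) -> b = 6; heap: [0-5 ALLOC][6-16 ALLOC][17-35 FREE]
Op 3: free(a) -> (freed a); heap: [0-5 FREE][6-16 ALLOC][17-35 FREE]
Op 4: free(b) -> (freed b); heap: [0-35 FREE]
Op 5: c = malloc(6) -> c = 0; heap: [0-5 ALLOC][6-35 FREE]
Op 6: free(c) -> (freed c); heap: [0-35 FREE]
Op 7: d = malloc(1) -> d = 0; heap: [0-0 ALLOC][1-35 FREE]
Op 8: e = malloc(8) -> e = 1; heap: [0-0 ALLOC][1-8 ALLOC][9-35 FREE]
malloc(25): first-fit scan over [0-0 ALLOC][1-8 ALLOC][9-35 FREE] -> 9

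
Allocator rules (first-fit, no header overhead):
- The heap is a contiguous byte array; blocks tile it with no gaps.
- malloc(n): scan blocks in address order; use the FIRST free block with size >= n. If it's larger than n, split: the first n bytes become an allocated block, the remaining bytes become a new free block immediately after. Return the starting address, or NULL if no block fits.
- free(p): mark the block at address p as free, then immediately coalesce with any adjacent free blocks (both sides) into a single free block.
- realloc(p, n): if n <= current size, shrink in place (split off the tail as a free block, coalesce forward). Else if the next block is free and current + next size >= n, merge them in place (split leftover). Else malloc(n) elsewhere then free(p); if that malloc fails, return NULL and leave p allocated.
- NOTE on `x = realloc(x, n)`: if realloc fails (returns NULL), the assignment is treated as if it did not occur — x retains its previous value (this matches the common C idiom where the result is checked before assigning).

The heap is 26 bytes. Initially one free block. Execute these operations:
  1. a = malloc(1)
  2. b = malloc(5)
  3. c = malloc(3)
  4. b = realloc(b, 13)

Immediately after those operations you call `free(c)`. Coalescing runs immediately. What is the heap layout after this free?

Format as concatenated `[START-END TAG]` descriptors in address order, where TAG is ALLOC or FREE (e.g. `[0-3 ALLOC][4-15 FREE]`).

Answer: [0-0 ALLOC][1-8 FREE][9-21 ALLOC][22-25 FREE]

Derivation:
Op 1: a = malloc(1) -> a = 0; heap: [0-0 ALLOC][1-25 FREE]
Op 2: b = malloc(5) -> b = 1; heap: [0-0 ALLOC][1-5 ALLOC][6-25 FREE]
Op 3: c = malloc(3) -> c = 6; heap: [0-0 ALLOC][1-5 ALLOC][6-8 ALLOC][9-25 FREE]
Op 4: b = realloc(b, 13) -> b = 9; heap: [0-0 ALLOC][1-5 FREE][6-8 ALLOC][9-21 ALLOC][22-25 FREE]
free(c): c = 6 -> block [6-8 ALLOC]; mark free, coalesce with adjacent free neighbors -> [0-0 ALLOC][1-8 FREE][9-21 ALLOC][22-25 FREE]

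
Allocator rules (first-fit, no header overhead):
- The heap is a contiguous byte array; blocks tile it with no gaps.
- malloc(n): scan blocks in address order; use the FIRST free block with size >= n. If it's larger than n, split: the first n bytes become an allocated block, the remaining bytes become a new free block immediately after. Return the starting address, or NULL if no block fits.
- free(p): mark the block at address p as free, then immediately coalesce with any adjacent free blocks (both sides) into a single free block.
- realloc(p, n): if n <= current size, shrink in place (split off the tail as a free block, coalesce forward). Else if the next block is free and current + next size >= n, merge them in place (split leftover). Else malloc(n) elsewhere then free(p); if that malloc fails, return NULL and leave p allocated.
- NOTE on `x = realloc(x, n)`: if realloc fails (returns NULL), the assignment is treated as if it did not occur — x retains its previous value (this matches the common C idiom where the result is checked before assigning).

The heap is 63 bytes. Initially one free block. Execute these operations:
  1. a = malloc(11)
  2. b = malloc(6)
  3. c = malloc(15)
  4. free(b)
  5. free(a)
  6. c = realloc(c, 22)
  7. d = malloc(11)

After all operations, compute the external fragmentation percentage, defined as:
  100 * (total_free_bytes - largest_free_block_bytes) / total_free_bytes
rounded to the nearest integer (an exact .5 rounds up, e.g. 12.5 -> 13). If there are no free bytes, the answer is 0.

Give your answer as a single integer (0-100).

Answer: 20

Derivation:
Op 1: a = malloc(11) -> a = 0; heap: [0-10 ALLOC][11-62 FREE]
Op 2: b = malloc(6) -> b = 11; heap: [0-10 ALLOC][11-16 ALLOC][17-62 FREE]
Op 3: c = malloc(15) -> c = 17; heap: [0-10 ALLOC][11-16 ALLOC][17-31 ALLOC][32-62 FREE]
Op 4: free(b) -> (freed b); heap: [0-10 ALLOC][11-16 FREE][17-31 ALLOC][32-62 FREE]
Op 5: free(a) -> (freed a); heap: [0-16 FREE][17-31 ALLOC][32-62 FREE]
Op 6: c = realloc(c, 22) -> c = 17; heap: [0-16 FREE][17-38 ALLOC][39-62 FREE]
Op 7: d = malloc(11) -> d = 0; heap: [0-10 ALLOC][11-16 FREE][17-38 ALLOC][39-62 FREE]
Free blocks: [6 24] total_free=30 largest=24 -> 100*(30-24)/30 = 600/30 = 20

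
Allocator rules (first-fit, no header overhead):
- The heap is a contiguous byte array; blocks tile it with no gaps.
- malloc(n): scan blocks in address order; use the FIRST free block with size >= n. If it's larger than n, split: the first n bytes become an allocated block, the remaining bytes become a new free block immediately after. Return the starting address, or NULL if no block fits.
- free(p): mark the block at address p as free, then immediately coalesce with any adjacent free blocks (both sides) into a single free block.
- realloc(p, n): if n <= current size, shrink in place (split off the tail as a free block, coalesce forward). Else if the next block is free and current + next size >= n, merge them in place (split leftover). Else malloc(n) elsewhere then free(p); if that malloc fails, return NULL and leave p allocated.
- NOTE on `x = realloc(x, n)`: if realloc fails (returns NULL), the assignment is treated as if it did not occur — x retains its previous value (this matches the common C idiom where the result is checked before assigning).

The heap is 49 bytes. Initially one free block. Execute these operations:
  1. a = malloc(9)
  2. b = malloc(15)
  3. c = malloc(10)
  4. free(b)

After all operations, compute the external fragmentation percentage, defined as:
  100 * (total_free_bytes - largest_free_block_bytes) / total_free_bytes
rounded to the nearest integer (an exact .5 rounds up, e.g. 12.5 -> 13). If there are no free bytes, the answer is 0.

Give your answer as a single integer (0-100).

Op 1: a = malloc(9) -> a = 0; heap: [0-8 ALLOC][9-48 FREE]
Op 2: b = malloc(15) -> b = 9; heap: [0-8 ALLOC][9-23 ALLOC][24-48 FREE]
Op 3: c = malloc(10) -> c = 24; heap: [0-8 ALLOC][9-23 ALLOC][24-33 ALLOC][34-48 FREE]
Op 4: free(b) -> (freed b); heap: [0-8 ALLOC][9-23 FREE][24-33 ALLOC][34-48 FREE]
Free blocks: [15 15] total_free=30 largest=15 -> 100*(30-15)/30 = 1500/30 = 50

Answer: 50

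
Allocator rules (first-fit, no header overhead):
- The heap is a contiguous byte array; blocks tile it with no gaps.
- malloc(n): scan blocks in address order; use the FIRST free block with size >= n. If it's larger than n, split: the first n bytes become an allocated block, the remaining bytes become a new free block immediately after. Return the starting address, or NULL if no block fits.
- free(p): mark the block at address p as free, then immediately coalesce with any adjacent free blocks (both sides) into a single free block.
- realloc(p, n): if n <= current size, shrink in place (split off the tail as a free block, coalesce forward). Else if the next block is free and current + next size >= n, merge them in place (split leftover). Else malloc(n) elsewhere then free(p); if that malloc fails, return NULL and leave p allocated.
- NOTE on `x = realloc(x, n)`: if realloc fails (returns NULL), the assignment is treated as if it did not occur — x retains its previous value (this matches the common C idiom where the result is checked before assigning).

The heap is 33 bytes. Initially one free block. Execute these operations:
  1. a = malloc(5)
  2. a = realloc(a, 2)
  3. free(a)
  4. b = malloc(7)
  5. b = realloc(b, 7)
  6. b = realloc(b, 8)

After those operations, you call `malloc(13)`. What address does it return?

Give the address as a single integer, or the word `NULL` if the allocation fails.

Op 1: a = malloc(5) -> a = 0; heap: [0-4 ALLOC][5-32 FREE]
Op 2: a = realloc(a, 2) -> a = 0; heap: [0-1 ALLOC][2-32 FREE]
Op 3: free(a) -> (freed a); heap: [0-32 FREE]
Op 4: b = malloc(7) -> b = 0; heap: [0-6 ALLOC][7-32 FREE]
Op 5: b = realloc(b, 7) -> b = 0; heap: [0-6 ALLOC][7-32 FREE]
Op 6: b = realloc(b, 8) -> b = 0; heap: [0-7 ALLOC][8-32 FREE]
malloc(13): first-fit scan over [0-7 ALLOC][8-32 FREE] -> 8

Answer: 8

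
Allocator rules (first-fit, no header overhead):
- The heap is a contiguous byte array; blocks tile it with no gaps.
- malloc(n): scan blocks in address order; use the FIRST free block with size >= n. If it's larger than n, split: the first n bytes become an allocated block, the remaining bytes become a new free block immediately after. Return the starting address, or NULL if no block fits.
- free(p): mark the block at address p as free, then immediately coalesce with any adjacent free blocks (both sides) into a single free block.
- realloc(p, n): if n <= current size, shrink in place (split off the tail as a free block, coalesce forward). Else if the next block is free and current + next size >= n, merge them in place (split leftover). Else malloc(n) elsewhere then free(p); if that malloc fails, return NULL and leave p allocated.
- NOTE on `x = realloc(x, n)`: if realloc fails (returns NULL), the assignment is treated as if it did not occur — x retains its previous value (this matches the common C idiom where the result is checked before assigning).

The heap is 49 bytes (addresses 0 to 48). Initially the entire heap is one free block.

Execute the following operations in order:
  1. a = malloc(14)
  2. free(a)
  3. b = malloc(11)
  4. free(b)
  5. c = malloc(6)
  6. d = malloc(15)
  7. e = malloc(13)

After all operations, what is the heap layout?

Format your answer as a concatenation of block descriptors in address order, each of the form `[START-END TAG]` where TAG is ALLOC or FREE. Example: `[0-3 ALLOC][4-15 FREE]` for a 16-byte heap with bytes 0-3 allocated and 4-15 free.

Op 1: a = malloc(14) -> a = 0; heap: [0-13 ALLOC][14-48 FREE]
Op 2: free(a) -> (freed a); heap: [0-48 FREE]
Op 3: b = malloc(11) -> b = 0; heap: [0-10 ALLOC][11-48 FREE]
Op 4: free(b) -> (freed b); heap: [0-48 FREE]
Op 5: c = malloc(6) -> c = 0; heap: [0-5 ALLOC][6-48 FREE]
Op 6: d = malloc(15) -> d = 6; heap: [0-5 ALLOC][6-20 ALLOC][21-48 FREE]
Op 7: e = malloc(13) -> e = 21; heap: [0-5 ALLOC][6-20 ALLOC][21-33 ALLOC][34-48 FREE]

Answer: [0-5 ALLOC][6-20 ALLOC][21-33 ALLOC][34-48 FREE]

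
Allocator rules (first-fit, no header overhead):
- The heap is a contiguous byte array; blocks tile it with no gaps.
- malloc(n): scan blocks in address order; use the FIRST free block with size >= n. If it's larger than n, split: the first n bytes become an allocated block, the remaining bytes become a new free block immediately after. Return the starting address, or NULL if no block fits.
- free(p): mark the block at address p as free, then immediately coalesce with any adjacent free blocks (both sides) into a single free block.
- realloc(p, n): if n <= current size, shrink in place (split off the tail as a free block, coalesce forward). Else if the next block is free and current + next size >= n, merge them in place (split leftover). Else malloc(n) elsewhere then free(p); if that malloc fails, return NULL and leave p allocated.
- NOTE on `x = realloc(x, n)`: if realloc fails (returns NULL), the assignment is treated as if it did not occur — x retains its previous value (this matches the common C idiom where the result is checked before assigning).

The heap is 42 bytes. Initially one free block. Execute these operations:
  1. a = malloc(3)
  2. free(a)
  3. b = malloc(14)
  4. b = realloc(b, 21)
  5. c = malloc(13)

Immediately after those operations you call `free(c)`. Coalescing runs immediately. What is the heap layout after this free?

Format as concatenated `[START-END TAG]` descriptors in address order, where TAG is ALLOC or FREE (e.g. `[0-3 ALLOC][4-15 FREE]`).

Op 1: a = malloc(3) -> a = 0; heap: [0-2 ALLOC][3-41 FREE]
Op 2: free(a) -> (freed a); heap: [0-41 FREE]
Op 3: b = malloc(14) -> b = 0; heap: [0-13 ALLOC][14-41 FREE]
Op 4: b = realloc(b, 21) -> b = 0; heap: [0-20 ALLOC][21-41 FREE]
Op 5: c = malloc(13) -> c = 21; heap: [0-20 ALLOC][21-33 ALLOC][34-41 FREE]
free(c): c = 21 -> block [21-33 ALLOC]; mark free, coalesce with adjacent free neighbors -> [0-20 ALLOC][21-41 FREE]

Answer: [0-20 ALLOC][21-41 FREE]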